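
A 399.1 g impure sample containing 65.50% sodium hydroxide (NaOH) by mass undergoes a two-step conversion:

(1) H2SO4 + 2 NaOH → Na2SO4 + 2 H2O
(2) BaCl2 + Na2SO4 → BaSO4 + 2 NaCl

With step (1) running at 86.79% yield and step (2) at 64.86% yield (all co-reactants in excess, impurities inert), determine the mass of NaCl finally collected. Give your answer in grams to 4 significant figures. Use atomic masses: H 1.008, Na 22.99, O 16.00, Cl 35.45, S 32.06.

Pure NaOH = 399.1 × 0.6550 = 261.41 g.
M(NaOH) = 22.99 + 16.00 + 1.008 = 39.998 g/mol.
M(NaCl) = 22.99 + 35.45 = 58.44 g/mol.
n(NaOH) = 261.41 / 39.998 = 6.5356 mol.
Step 1 (NaOH:Na2SO4 = 2:1): theoretical n(Na2SO4) = 3.2678 mol; at 86.79% yield, n(Na2SO4) = 2.8361 mol.
Step 2 (Na2SO4:NaCl = 1:2): theoretical n(NaCl) = 5.6722 mol, so theoretical mass = 5.6722 × 58.44 = 331.49 g.
At 64.86% yield, actual mass of NaCl = 331.49 × 0.6486 = 215.00 g.

215.0 g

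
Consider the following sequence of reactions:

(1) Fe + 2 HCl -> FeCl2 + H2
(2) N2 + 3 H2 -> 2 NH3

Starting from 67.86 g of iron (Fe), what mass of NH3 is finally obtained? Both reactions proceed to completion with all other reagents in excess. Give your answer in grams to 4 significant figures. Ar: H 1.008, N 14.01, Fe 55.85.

13.80 g

M(Fe) = 55.85 g/mol.
M(NH3) = 14.01 + 3(1.008) = 17.034 g/mol.
n(Fe) = 67.860 / 55.85 = 1.2150 mol.
Step 1 gives a 1:1 ratio of Fe to H2, so n(H2) = 1.2150 mol.
In step 2 the H2:NH3 ratio is 3:2, so n(NH3) = 0.81003 mol.
Mass of NH3 = 0.81003 × 17.034 = 13.798 g.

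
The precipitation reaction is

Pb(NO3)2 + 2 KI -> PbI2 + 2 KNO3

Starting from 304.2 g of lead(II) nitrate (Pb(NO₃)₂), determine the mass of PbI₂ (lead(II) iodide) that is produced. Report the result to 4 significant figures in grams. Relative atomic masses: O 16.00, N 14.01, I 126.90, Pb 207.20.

M(Pb(NO3)2) = 207.20 + 2(14.01) + 6(16.00) = 331.22 g/mol.
M(PbI2) = 207.20 + 2(126.90) = 461.00 g/mol.
n(Pb(NO3)2) = 304.20 g / 331.22 g/mol = 0.91842 mol.
From the equation the Pb(NO3)2:PbI2 mole ratio is 1:1, so n(PbI2) = 0.91842 × 1/1 = 0.91842 mol.
Mass of PbI2 = 0.91842 mol × 461.00 g/mol = 423.39 g.

423.4 g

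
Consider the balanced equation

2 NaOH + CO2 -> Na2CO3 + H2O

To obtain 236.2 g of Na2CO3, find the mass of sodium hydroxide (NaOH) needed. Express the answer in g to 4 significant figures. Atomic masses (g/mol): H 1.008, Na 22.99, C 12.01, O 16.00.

178.3 g

M(Na2CO3) = 2(22.99) + 12.01 + 3(16.00) = 105.99 g/mol.
M(NaOH) = 22.99 + 16.00 + 1.008 = 39.998 g/mol.
n(Na2CO3) = 236.20 g / 105.99 g/mol = 2.2285 mol.
From the equation the Na2CO3:NaOH mole ratio is 1:2, so n(NaOH) = 2.2285 × 2/1 = 4.4570 mol.
Mass of NaOH = 4.4570 mol × 39.998 g/mol = 178.27 g.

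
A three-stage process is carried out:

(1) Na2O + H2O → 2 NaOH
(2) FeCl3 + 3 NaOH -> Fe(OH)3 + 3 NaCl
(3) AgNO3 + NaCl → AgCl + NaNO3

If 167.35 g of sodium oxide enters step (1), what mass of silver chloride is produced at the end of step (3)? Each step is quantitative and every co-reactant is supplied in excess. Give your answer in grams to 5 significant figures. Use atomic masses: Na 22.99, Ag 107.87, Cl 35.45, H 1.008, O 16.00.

773.95 g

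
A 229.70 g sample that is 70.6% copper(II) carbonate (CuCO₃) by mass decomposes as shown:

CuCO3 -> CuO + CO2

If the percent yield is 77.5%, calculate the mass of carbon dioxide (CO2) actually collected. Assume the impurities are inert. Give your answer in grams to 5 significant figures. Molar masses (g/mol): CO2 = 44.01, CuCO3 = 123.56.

Pure CuCO3 available = 229.70 g × 0.706 = 162.168 g.
n(CuCO3) = 162.168 g / 123.56 g/mol = 1.31247 mol.
From the equation the CuCO3:CO2 mole ratio is 1:1, so n(CO2) = 1.31247 × 1/1 = 1.31247 mol.
Mass of CO2 = 1.31247 mol × 44.01 g/mol = 57.7616 g.
Actual mass collected = 57.7616 g × 0.775 = 44.7652 g.

44.765 g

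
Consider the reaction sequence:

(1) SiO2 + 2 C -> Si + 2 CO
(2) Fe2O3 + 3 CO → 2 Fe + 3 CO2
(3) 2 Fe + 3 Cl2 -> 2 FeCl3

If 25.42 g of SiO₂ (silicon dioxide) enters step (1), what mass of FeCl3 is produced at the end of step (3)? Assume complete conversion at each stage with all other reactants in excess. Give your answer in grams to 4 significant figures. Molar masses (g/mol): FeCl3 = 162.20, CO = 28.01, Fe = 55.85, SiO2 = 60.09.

n(SiO2) = 25.42 / 60.09 = 0.42303 mol.
Reaction (1): SiO2→CO ratio 1:2 ⇒ n(CO) = 0.84606 mol.
Reaction (2): CO→Fe ratio 3:2 ⇒ n(Fe) = 0.56404 mol.
Reaction (3): Fe→FeCl3 ratio 2:2 ⇒ n(FeCl3) = 0.56404 mol.
Mass of FeCl3 = 0.56404 × 162.20 = 91.488 g.

91.49 g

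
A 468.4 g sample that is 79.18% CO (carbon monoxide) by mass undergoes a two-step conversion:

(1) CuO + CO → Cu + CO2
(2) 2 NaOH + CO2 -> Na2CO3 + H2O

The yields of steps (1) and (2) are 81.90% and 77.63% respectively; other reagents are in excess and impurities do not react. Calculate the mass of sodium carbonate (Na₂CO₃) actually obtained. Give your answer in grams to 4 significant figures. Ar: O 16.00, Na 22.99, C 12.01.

Pure CO = 468.4 × 0.7918 = 370.88 g.
M(CO) = 12.01 + 16.00 = 28.01 g/mol.
M(Na2CO3) = 2(22.99) + 12.01 + 3(16.00) = 105.99 g/mol.
n(CO) = 370.88 / 28.01 = 13.241 mol.
Step 1 (CO:CO2 = 1:1): theoretical n(CO2) = 13.241 mol; at 81.90% yield, n(CO2) = 10.844 mol.
Step 2 (CO2:Na2CO3 = 1:1): theoretical n(Na2CO3) = 10.844 mol, so theoretical mass = 10.844 × 105.99 = 1149.4 g.
At 77.63% yield, actual mass of Na2CO3 = 1149.4 × 0.7763 = 892.27 g.

892.3 g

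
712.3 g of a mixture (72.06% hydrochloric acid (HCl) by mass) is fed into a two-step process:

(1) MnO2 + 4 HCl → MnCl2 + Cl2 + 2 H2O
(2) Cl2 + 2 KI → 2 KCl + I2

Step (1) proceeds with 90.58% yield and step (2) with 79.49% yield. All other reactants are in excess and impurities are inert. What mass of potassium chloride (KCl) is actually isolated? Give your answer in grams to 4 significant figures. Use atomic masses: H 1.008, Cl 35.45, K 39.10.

377.9 g

Pure HCl = 712.3 × 0.7206 = 513.28 g.
M(HCl) = 1.008 + 35.45 = 36.458 g/mol.
M(KCl) = 39.10 + 35.45 = 74.55 g/mol.
n(HCl) = 513.28 / 36.458 = 14.079 mol.
Step 1 (HCl:Cl2 = 4:1): theoretical n(Cl2) = 3.5197 mol; at 90.58% yield, n(Cl2) = 3.1881 mol.
Step 2 (Cl2:KCl = 1:2): theoretical n(KCl) = 6.3763 mol, so theoretical mass = 6.3763 × 74.55 = 475.35 g.
At 79.49% yield, actual mass of KCl = 475.35 × 0.7949 = 377.86 g.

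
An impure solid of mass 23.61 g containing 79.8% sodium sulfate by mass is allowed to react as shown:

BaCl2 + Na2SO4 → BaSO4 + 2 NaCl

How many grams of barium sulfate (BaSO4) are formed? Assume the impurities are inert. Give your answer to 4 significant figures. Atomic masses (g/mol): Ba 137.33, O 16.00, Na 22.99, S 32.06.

Mass of pure Na2SO4 = 23.61 g × 0.798 = 18.841 g.
M(Na2SO4) = 2(22.99) + 32.06 + 4(16.00) = 142.04 g/mol.
M(BaSO4) = 137.33 + 32.06 + 4(16.00) = 233.39 g/mol.
n(Na2SO4) = 18.841 g / 142.04 g/mol = 0.13264 mol.
From the equation the Na2SO4:BaSO4 mole ratio is 1:1, so n(BaSO4) = 0.13264 × 1/1 = 0.13264 mol.
Mass of BaSO4 = 0.13264 mol × 233.39 g/mol = 30.958 g.

30.96 g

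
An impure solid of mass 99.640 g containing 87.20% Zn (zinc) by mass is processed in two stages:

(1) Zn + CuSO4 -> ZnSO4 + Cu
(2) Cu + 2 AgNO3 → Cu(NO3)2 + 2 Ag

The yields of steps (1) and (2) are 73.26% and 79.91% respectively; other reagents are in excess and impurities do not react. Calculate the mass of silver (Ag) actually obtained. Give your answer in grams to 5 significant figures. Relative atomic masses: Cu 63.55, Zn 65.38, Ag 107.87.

Pure Zn = 99.640 × 0.8720 = 86.8861 g.
M(Zn) = 65.38 g/mol.
M(Ag) = 107.87 g/mol.
n(Zn) = 86.8861 / 65.38 = 1.32894 mol.
Step 1 (Zn:Cu = 1:1): theoretical n(Cu) = 1.32894 mol; at 73.26% yield, n(Cu) = 0.973581 mol.
Step 2 (Cu:Ag = 1:2): theoretical n(Ag) = 1.94716 mol, so theoretical mass = 1.94716 × 107.87 = 210.040 g.
At 79.91% yield, actual mass of Ag = 210.040 × 0.7991 = 167.843 g.

167.84 g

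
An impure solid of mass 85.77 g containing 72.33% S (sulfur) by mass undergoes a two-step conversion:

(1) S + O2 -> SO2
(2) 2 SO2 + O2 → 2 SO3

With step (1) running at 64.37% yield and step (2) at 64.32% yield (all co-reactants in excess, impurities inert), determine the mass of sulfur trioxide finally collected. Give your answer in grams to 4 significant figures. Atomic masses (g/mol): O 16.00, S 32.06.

64.14 g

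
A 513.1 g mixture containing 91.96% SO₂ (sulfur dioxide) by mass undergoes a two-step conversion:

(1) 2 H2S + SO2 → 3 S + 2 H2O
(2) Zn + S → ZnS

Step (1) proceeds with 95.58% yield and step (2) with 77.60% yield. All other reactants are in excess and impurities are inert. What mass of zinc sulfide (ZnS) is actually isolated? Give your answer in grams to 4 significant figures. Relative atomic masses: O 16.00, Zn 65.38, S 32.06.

Pure SO2 = 513.1 × 0.9196 = 471.85 g.
M(SO2) = 32.06 + 2(16.00) = 64.06 g/mol.
M(ZnS) = 65.38 + 32.06 = 97.44 g/mol.
n(SO2) = 471.85 / 64.06 = 7.3657 mol.
Step 1 (SO2:S = 1:3): theoretical n(S) = 22.097 mol; at 95.58% yield, n(S) = 21.120 mol.
Step 2 (S:ZnS = 1:1): theoretical n(ZnS) = 21.120 mol, so theoretical mass = 21.120 × 97.44 = 2058.0 g.
At 77.60% yield, actual mass of ZnS = 2058.0 × 0.7760 = 1597.0 g.

1597 g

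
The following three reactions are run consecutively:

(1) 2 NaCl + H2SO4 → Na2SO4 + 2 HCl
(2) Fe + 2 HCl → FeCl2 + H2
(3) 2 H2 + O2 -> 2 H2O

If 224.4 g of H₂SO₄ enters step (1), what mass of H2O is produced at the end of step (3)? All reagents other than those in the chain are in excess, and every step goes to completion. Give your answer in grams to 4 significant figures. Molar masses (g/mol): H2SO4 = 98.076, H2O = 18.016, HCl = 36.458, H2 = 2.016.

41.22 g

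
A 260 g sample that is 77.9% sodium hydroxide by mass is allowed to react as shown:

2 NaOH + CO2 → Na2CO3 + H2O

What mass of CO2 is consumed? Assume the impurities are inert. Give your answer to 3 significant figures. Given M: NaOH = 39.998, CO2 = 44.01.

Mass of pure NaOH = 260 g × 0.779 = 202.5 g.
n(NaOH) = 202.5 g / 39.998 g/mol = 5.064 mol.
From the equation the NaOH:CO2 mole ratio is 2:1, so n(CO2) = 5.064 × 1/2 = 2.532 mol.
Mass of CO2 = 2.532 mol × 44.01 g/mol = 111.4 g.

111 g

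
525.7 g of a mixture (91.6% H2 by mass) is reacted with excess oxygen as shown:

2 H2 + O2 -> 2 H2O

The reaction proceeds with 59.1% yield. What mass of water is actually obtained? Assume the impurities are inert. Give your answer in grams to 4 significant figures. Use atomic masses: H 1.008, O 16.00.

2543 g

Pure H2 available = 525.7 g × 0.916 = 481.54 g.
M(H2) = 2(1.008) = 2.016 g/mol.
M(H2O) = 2(1.008) + 16.00 = 18.016 g/mol.
n(H2) = 481.54 g / 2.016 g/mol = 238.86 mol.
From the equation the H2:H2O mole ratio is 2:2, so n(H2O) = 238.86 × 2/2 = 238.86 mol.
Mass of H2O = 238.86 mol × 18.016 g/mol = 4303.3 g.
Actual mass collected = 4303.3 g × 0.591 = 2543.2 g.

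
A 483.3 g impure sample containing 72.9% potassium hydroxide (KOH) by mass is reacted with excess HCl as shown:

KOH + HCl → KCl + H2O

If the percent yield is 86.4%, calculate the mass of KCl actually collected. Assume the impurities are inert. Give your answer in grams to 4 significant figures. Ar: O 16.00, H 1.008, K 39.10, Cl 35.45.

404.5 g

Pure KOH available = 483.3 g × 0.729 = 352.33 g.
M(KOH) = 39.10 + 16.00 + 1.008 = 56.108 g/mol.
M(KCl) = 39.10 + 35.45 = 74.55 g/mol.
n(KOH) = 352.33 g / 56.108 g/mol = 6.2794 mol.
From the equation the KOH:KCl mole ratio is 1:1, so n(KCl) = 6.2794 × 1/1 = 6.2794 mol.
Mass of KCl = 6.2794 mol × 74.55 g/mol = 468.13 g.
Actual mass collected = 468.13 g × 0.864 = 404.46 g.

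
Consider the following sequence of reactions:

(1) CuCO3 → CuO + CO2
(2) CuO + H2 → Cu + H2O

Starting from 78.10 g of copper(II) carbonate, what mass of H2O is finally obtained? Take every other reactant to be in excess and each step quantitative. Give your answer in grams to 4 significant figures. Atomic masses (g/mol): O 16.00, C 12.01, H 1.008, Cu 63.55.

11.39 g

M(CuCO3) = 63.55 + 12.01 + 3(16.00) = 123.56 g/mol.
M(H2O) = 2(1.008) + 16.00 = 18.016 g/mol.
n(CuCO3) = 78.100 / 123.56 = 0.63208 mol.
Step 1 gives a 1:1 ratio of CuCO3 to CuO, so n(CuO) = 0.63208 mol.
In step 2 the CuO:H2O ratio is 1:1, so n(H2O) = 0.63208 mol.
Mass of H2O = 0.63208 × 18.016 = 11.388 g.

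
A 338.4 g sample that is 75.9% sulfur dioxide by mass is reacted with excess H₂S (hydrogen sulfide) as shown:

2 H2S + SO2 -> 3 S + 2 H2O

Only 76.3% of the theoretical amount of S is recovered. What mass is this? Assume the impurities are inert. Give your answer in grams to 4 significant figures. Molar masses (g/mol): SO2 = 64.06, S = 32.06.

Pure SO2 available = 338.4 g × 0.759 = 256.85 g.
n(SO2) = 256.85 g / 64.06 g/mol = 4.0095 mol.
From the equation the SO2:S mole ratio is 1:3, so n(S) = 4.0095 × 3/1 = 12.028 mol.
Mass of S = 12.028 mol × 32.06 g/mol = 385.63 g.
Actual mass collected = 385.63 g × 0.763 = 294.24 g.

294.2 g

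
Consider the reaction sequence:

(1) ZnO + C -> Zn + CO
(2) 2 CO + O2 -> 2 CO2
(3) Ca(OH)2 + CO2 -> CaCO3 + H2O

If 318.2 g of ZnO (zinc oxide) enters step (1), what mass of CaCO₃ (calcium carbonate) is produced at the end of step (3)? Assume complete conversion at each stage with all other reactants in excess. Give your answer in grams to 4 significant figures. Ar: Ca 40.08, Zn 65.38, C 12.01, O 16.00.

391.4 g

M(ZnO) = 65.38 + 16.00 = 81.38 g/mol.
M(CaCO3) = 40.08 + 12.01 + 3(16.00) = 100.09 g/mol.
n(ZnO) = 318.2 / 81.38 = 3.9101 mol.
Reaction (1): ZnO→CO ratio 1:1 ⇒ n(CO) = 3.9101 mol.
Reaction (2): CO→CO2 ratio 2:2 ⇒ n(CO2) = 3.9101 mol.
Reaction (3): CO2→CaCO3 ratio 1:1 ⇒ n(CaCO3) = 3.9101 mol.
Mass of CaCO3 = 3.9101 × 100.09 = 391.36 g.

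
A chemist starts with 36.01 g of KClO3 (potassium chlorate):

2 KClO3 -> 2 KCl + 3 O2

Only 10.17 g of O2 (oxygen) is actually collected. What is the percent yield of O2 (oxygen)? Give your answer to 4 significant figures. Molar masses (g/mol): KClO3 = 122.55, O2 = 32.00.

n(KClO3) = 36.010 g / 122.55 g/mol = 0.29384 mol.
From the equation the KClO3:O2 mole ratio is 2:3, so n(O2) = 0.29384 × 3/2 = 0.44076 mol.
Mass of O2 = 0.44076 mol × 32.00 g/mol = 14.104 g.
This is the theoretical yield. Percent yield = 10.17 g / 14.104 g × 100% = 72.106%.

72.11 %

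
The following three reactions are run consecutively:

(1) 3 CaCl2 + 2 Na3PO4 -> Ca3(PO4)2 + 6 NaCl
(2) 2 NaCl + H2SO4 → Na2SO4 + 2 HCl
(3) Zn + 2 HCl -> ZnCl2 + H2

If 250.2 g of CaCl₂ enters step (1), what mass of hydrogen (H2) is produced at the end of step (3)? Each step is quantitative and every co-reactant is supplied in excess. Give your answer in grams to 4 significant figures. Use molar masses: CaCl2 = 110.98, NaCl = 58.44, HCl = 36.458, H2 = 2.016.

n(CaCl2) = 250.2 / 110.98 = 2.2545 mol.
Reaction (1): CaCl2→NaCl ratio 3:6 ⇒ n(NaCl) = 4.5089 mol.
Reaction (2): NaCl→HCl ratio 2:2 ⇒ n(HCl) = 4.5089 mol.
Reaction (3): HCl→H2 ratio 2:1 ⇒ n(H2) = 2.2545 mol.
Mass of H2 = 2.2545 × 2.016 = 4.5450 g.

4.545 g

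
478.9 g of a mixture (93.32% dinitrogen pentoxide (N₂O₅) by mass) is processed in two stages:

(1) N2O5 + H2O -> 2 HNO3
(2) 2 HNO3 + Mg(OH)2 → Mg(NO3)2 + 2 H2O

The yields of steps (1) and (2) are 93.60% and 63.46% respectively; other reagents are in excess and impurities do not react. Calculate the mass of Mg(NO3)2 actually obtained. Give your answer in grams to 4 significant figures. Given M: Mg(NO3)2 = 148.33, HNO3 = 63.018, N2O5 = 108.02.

Pure N2O5 = 478.9 × 0.9332 = 446.91 g.
n(N2O5) = 446.91 / 108.02 = 4.1373 mol.
Step 1 (N2O5:HNO3 = 1:2): theoretical n(HNO3) = 8.2746 mol; at 93.60% yield, n(HNO3) = 7.7450 mol.
Step 2 (HNO3:Mg(NO3)2 = 2:1): theoretical n(Mg(NO3)2) = 3.8725 mol, so theoretical mass = 3.8725 × 148.33 = 574.41 g.
At 63.46% yield, actual mass of Mg(NO3)2 = 574.41 × 0.6346 = 364.52 g.

364.5 g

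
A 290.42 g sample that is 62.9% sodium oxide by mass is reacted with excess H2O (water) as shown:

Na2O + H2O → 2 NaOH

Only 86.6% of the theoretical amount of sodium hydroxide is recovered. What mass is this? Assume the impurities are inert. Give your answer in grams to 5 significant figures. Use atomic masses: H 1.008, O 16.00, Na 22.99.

Pure Na2O available = 290.42 g × 0.629 = 182.674 g.
M(Na2O) = 2(22.99) + 16.00 = 61.98 g/mol.
M(NaOH) = 22.99 + 16.00 + 1.008 = 39.998 g/mol.
n(Na2O) = 182.674 g / 61.98 g/mol = 2.94731 mol.
From the equation the Na2O:NaOH mole ratio is 1:2, so n(NaOH) = 2.94731 × 2/1 = 5.89462 mol.
Mass of NaOH = 5.89462 mol × 39.998 g/mol = 235.773 g.
Actual mass collected = 235.773 g × 0.866 = 204.179 g.

204.18 g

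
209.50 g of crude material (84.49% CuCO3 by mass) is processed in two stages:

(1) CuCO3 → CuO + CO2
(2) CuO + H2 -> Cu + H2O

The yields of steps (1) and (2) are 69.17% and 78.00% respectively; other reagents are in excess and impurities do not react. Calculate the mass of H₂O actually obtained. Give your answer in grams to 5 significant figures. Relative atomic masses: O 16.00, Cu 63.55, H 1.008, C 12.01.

13.925 g

Pure CuCO3 = 209.50 × 0.8449 = 177.007 g.
M(CuCO3) = 63.55 + 12.01 + 3(16.00) = 123.56 g/mol.
M(H2O) = 2(1.008) + 16.00 = 18.016 g/mol.
n(CuCO3) = 177.007 / 123.56 = 1.43256 mol.
Step 1 (CuCO3:CuO = 1:1): theoretical n(CuO) = 1.43256 mol; at 69.17% yield, n(CuO) = 0.990899 mol.
Step 2 (CuO:H2O = 1:1): theoretical n(H2O) = 0.990899 mol, so theoretical mass = 0.990899 × 18.016 = 17.8520 g.
At 78.00% yield, actual mass of H2O = 17.8520 × 0.7800 = 13.9246 g.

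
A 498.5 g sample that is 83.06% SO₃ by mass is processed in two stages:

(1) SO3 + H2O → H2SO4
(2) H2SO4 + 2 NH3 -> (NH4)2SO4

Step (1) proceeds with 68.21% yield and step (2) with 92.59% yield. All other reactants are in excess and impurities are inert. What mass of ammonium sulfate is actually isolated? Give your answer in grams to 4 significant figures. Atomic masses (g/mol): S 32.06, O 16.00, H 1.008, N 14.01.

431.6 g

Pure SO3 = 498.5 × 0.8306 = 414.05 g.
M(SO3) = 32.06 + 3(16.00) = 80.06 g/mol.
M((NH4)2SO4) = 2(14.01) + 8(1.008) + 32.06 + 4(16.00) = 132.144 g/mol.
n(SO3) = 414.05 / 80.06 = 5.1718 mol.
Step 1 (SO3:H2SO4 = 1:1): theoretical n(H2SO4) = 5.1718 mol; at 68.21% yield, n(H2SO4) = 3.5277 mol.
Step 2 (H2SO4:(NH4)2SO4 = 1:1): theoretical n((NH4)2SO4) = 3.5277 mol, so theoretical mass = 3.5277 × 132.144 = 466.16 g.
At 92.59% yield, actual mass of (NH4)2SO4 = 466.16 × 0.9259 = 431.62 g.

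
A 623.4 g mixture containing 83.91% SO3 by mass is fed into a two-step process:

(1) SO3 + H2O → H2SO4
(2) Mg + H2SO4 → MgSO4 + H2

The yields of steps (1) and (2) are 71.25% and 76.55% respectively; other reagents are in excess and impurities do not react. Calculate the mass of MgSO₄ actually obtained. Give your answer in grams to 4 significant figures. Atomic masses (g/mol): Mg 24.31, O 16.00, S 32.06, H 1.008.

429.0 g

Pure SO3 = 623.4 × 0.8391 = 523.09 g.
M(SO3) = 32.06 + 3(16.00) = 80.06 g/mol.
M(MgSO4) = 24.31 + 32.06 + 4(16.00) = 120.37 g/mol.
n(SO3) = 523.09 / 80.06 = 6.5338 mol.
Step 1 (SO3:H2SO4 = 1:1): theoretical n(H2SO4) = 6.5338 mol; at 71.25% yield, n(H2SO4) = 4.6553 mol.
Step 2 (H2SO4:MgSO4 = 1:1): theoretical n(MgSO4) = 4.6553 mol, so theoretical mass = 4.6553 × 120.37 = 560.36 g.
At 76.55% yield, actual mass of MgSO4 = 560.36 × 0.7655 = 428.96 g.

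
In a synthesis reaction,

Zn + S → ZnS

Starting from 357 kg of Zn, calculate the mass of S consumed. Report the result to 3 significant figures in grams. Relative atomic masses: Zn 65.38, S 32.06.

175000 g

M(Zn) = 65.38 g/mol.
M(S) = 32.06 g/mol.
Convert: 357 kg = 357000 g.
n(Zn) = 357000 g / 65.38 g/mol = 5460 mol.
From the equation the Zn:S mole ratio is 1:1, so n(S) = 5460 × 1/1 = 5460 mol.
Mass of S = 5460 mol × 32.06 g/mol = 175100 g.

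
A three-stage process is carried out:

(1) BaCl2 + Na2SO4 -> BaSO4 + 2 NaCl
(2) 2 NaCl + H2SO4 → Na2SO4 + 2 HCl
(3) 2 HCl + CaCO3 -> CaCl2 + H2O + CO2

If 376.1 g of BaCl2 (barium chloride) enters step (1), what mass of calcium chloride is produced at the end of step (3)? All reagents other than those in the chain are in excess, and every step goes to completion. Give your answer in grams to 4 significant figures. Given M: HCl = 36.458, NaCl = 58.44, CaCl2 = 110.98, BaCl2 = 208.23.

n(BaCl2) = 376.1 / 208.23 = 1.8062 mol.
Reaction (1): BaCl2→NaCl ratio 1:2 ⇒ n(NaCl) = 3.6124 mol.
Reaction (2): NaCl→HCl ratio 2:2 ⇒ n(HCl) = 3.6124 mol.
Reaction (3): HCl→CaCl2 ratio 2:1 ⇒ n(CaCl2) = 1.8062 mol.
Mass of CaCl2 = 1.8062 × 110.98 = 200.45 g.

200.4 g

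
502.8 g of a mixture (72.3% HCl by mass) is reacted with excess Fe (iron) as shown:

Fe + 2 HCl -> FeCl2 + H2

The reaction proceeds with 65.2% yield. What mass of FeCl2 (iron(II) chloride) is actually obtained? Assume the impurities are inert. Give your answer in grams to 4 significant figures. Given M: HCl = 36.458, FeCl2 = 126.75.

412.0 g

Pure HCl available = 502.8 g × 0.723 = 363.52 g.
n(HCl) = 363.52 g / 36.458 g/mol = 9.9710 mol.
From the equation the HCl:FeCl2 mole ratio is 2:1, so n(FeCl2) = 9.9710 × 1/2 = 4.9855 mol.
Mass of FeCl2 = 4.9855 mol × 126.75 g/mol = 631.92 g.
Actual mass collected = 631.92 g × 0.652 = 412.01 g.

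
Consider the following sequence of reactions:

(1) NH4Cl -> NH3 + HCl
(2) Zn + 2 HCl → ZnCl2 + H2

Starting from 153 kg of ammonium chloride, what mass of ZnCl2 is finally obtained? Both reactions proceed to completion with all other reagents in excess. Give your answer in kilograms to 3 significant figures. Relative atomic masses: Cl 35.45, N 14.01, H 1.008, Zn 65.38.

M(NH4Cl) = 14.01 + 4(1.008) + 35.45 = 53.492 g/mol.
M(ZnCl2) = 65.38 + 2(35.45) = 136.28 g/mol.
153 kg = 153000 g.
n(NH4Cl) = 153000 / 53.492 = 2860 mol.
Step 1 gives a 1:1 ratio of NH4Cl to HCl, so n(HCl) = 2860 mol.
In step 2 the HCl:ZnCl2 ratio is 2:1, so n(ZnCl2) = 1430 mol.
Mass of ZnCl2 = 1430 × 136.28 = 194900 g = 195 kg.

195 kg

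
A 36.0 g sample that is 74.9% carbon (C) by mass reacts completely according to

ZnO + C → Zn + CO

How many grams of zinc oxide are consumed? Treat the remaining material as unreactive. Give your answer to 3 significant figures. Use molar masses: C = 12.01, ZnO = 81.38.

Mass of pure C = 36.0 g × 0.749 = 26.96 g.
n(C) = 26.96 g / 12.01 g/mol = 2.245 mol.
From the equation the C:ZnO mole ratio is 1:1, so n(ZnO) = 2.245 × 1/1 = 2.245 mol.
Mass of ZnO = 2.245 mol × 81.38 g/mol = 182.7 g.

183 g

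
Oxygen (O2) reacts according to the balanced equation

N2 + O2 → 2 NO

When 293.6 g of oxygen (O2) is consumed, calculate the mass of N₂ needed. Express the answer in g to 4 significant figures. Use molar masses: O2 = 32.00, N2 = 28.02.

n(O2) = 293.60 g / 32.00 g/mol = 9.1750 mol.
From the equation the O2:N2 mole ratio is 1:1, so n(N2) = 9.1750 × 1/1 = 9.1750 mol.
Mass of N2 = 9.1750 mol × 28.02 g/mol = 257.08 g.

257.1 g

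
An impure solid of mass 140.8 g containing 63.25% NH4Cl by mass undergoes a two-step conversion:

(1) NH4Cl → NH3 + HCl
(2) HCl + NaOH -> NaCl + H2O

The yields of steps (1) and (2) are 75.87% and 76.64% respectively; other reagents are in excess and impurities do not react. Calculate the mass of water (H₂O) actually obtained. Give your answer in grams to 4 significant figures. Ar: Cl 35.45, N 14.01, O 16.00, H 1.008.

Pure NH4Cl = 140.8 × 0.6325 = 89.056 g.
M(NH4Cl) = 14.01 + 4(1.008) + 35.45 = 53.492 g/mol.
M(H2O) = 2(1.008) + 16.00 = 18.016 g/mol.
n(NH4Cl) = 89.056 / 53.492 = 1.6648 mol.
Step 1 (NH4Cl:HCl = 1:1): theoretical n(HCl) = 1.6648 mol; at 75.87% yield, n(HCl) = 1.2631 mol.
Step 2 (HCl:H2O = 1:1): theoretical n(H2O) = 1.2631 mol, so theoretical mass = 1.2631 × 18.016 = 22.756 g.
At 76.64% yield, actual mass of H2O = 22.756 × 0.7664 = 17.440 g.

17.44 g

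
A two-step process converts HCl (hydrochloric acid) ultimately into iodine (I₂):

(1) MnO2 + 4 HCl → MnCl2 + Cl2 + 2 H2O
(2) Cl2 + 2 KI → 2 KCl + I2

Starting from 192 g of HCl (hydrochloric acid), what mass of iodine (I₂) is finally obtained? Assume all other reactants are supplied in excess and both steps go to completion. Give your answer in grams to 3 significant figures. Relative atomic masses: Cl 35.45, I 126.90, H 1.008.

334 g

M(HCl) = 1.008 + 35.45 = 36.458 g/mol.
M(I2) = 2(126.90) = 253.80 g/mol.
n(HCl) = 192.0 / 36.458 = 5.266 mol.
Step 1 gives a 4:1 ratio of HCl to Cl2, so n(Cl2) = 1.317 mol.
In step 2 the Cl2:I2 ratio is 1:1, so n(I2) = 1.317 mol.
Mass of I2 = 1.317 × 253.80 = 334.1 g.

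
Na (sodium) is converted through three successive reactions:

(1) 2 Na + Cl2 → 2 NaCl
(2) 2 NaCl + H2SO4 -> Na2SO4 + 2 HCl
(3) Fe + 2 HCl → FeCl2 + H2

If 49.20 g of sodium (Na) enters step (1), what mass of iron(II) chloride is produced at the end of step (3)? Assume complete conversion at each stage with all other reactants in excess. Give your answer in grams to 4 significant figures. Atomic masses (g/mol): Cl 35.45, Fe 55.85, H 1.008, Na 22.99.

M(Na) = 22.99 g/mol.
M(FeCl2) = 55.85 + 2(35.45) = 126.75 g/mol.
n(Na) = 49.20 / 22.99 = 2.1401 mol.
Reaction (1): Na→NaCl ratio 2:2 ⇒ n(NaCl) = 2.1401 mol.
Reaction (2): NaCl→HCl ratio 2:2 ⇒ n(HCl) = 2.1401 mol.
Reaction (3): HCl→FeCl2 ratio 2:1 ⇒ n(FeCl2) = 1.0700 mol.
Mass of FeCl2 = 1.0700 × 126.75 = 135.63 g.

135.6 g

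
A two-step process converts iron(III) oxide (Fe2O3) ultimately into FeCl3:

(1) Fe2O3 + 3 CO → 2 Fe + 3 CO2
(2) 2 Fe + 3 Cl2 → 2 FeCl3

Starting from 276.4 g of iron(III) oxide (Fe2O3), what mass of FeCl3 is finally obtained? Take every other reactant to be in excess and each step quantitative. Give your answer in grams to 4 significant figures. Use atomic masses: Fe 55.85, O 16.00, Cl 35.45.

561.5 g

M(Fe2O3) = 2(55.85) + 3(16.00) = 159.70 g/mol.
M(FeCl3) = 55.85 + 3(35.45) = 162.20 g/mol.
n(Fe2O3) = 276.40 / 159.70 = 1.7307 mol.
Step 1 gives a 1:2 ratio of Fe2O3 to Fe, so n(Fe) = 3.4615 mol.
In step 2 the Fe:FeCl3 ratio is 2:2, so n(FeCl3) = 3.4615 mol.
Mass of FeCl3 = 3.4615 × 162.20 = 561.45 g.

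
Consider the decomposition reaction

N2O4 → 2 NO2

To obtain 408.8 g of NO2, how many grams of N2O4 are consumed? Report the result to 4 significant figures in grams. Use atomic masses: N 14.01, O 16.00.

M(NO2) = 14.01 + 2(16.00) = 46.01 g/mol.
M(N2O4) = 2(14.01) + 4(16.00) = 92.02 g/mol.
n(NO2) = 408.80 g / 46.01 g/mol = 8.8850 mol.
From the equation the NO2:N2O4 mole ratio is 2:1, so n(N2O4) = 8.8850 × 1/2 = 4.4425 mol.
Mass of N2O4 = 4.4425 mol × 92.02 g/mol = 408.80 g.

408.8 g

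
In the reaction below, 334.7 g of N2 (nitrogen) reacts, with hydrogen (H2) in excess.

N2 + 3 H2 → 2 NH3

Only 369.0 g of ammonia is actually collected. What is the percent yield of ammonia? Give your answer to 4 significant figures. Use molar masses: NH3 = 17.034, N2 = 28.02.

90.68 %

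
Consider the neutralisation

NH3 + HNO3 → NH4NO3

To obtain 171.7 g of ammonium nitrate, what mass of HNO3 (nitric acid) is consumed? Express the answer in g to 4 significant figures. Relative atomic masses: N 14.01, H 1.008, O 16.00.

M(NH4NO3) = 2(14.01) + 4(1.008) + 3(16.00) = 80.052 g/mol.
M(HNO3) = 1.008 + 14.01 + 3(16.00) = 63.018 g/mol.
n(NH4NO3) = 171.70 g / 80.052 g/mol = 2.1449 mol.
From the equation the NH4NO3:HNO3 mole ratio is 1:1, so n(HNO3) = 2.1449 × 1/1 = 2.1449 mol.
Mass of HNO3 = 2.1449 mol × 63.018 g/mol = 135.16 g.

135.2 g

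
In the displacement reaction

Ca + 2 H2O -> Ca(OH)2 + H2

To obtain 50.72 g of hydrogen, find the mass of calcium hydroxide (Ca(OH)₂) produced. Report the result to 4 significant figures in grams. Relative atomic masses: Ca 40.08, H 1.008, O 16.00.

M(H2) = 2(1.008) = 2.016 g/mol.
M(Ca(OH)2) = 40.08 + 2(16.00) + 2(1.008) = 74.096 g/mol.
n(H2) = 50.720 g / 2.016 g/mol = 25.159 mol.
From the equation the H2:Ca(OH)2 mole ratio is 1:1, so n(Ca(OH)2) = 25.159 × 1/1 = 25.159 mol.
Mass of Ca(OH)2 = 25.159 mol × 74.096 g/mol = 1864.2 g.

1864 g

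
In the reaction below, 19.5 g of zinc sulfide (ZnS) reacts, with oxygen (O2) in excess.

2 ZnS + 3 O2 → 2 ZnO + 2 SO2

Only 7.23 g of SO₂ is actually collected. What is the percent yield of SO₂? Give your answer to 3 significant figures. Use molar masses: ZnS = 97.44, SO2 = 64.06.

56.4 %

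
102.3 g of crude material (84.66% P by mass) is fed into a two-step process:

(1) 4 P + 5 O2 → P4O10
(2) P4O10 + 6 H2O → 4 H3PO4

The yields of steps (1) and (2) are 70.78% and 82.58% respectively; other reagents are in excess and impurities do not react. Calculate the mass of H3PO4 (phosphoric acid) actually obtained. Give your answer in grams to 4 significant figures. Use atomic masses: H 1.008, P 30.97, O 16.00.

Pure P = 102.3 × 0.8466 = 86.607 g.
M(P) = 30.97 g/mol.
M(H3PO4) = 3(1.008) + 30.97 + 4(16.00) = 97.994 g/mol.
n(P) = 86.607 / 30.97 = 2.7965 mol.
Step 1 (P:P4O10 = 4:1): theoretical n(P4O10) = 0.69912 mol; at 70.78% yield, n(P4O10) = 0.49484 mol.
Step 2 (P4O10:H3PO4 = 1:4): theoretical n(H3PO4) = 1.9794 mol, so theoretical mass = 1.9794 × 97.994 = 193.96 g.
At 82.58% yield, actual mass of H3PO4 = 193.96 × 0.8258 = 160.18 g.

160.2 g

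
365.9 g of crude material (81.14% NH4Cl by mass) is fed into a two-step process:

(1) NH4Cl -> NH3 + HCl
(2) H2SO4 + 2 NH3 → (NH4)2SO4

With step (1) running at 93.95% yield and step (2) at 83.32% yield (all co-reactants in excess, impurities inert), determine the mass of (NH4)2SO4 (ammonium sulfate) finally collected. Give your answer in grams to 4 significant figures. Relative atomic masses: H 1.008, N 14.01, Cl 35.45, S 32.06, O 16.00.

287.1 g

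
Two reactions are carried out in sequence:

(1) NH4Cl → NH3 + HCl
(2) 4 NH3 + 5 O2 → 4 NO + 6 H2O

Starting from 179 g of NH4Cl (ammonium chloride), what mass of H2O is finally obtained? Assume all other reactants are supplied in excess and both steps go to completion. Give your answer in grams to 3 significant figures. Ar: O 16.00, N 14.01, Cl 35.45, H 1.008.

M(NH4Cl) = 14.01 + 4(1.008) + 35.45 = 53.492 g/mol.
M(H2O) = 2(1.008) + 16.00 = 18.016 g/mol.
n(NH4Cl) = 179.0 / 53.492 = 3.346 mol.
Step 1 gives a 1:1 ratio of NH4Cl to NH3, so n(NH3) = 3.346 mol.
In step 2 the NH3:H2O ratio is 4:6, so n(H2O) = 5.019 mol.
Mass of H2O = 5.019 × 18.016 = 90.43 g.

90.4 g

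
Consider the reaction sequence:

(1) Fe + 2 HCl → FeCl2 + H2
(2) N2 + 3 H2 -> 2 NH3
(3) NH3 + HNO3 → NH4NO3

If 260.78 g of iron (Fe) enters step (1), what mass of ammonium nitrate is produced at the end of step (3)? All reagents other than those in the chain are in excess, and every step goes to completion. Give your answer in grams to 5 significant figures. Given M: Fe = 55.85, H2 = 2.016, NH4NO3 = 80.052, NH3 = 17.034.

249.19 g

n(Fe) = 260.78 / 55.85 = 4.66929 mol.
Reaction (1): Fe→H2 ratio 1:1 ⇒ n(H2) = 4.66929 mol.
Reaction (2): H2→NH3 ratio 3:2 ⇒ n(NH3) = 3.11286 mol.
Reaction (3): NH3→NH4NO3 ratio 1:1 ⇒ n(NH4NO3) = 3.11286 mol.
Mass of NH4NO3 = 3.11286 × 80.052 = 249.191 g.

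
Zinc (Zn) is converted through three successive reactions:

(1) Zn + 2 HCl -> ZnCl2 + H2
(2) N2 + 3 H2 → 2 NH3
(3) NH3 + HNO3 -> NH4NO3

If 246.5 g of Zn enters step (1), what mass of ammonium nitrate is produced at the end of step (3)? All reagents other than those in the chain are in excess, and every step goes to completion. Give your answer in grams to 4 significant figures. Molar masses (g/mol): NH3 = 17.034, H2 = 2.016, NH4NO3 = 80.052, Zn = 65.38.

201.2 g

n(Zn) = 246.5 / 65.38 = 3.7703 mol.
Reaction (1): Zn→H2 ratio 1:1 ⇒ n(H2) = 3.7703 mol.
Reaction (2): H2→NH3 ratio 3:2 ⇒ n(NH3) = 2.5135 mol.
Reaction (3): NH3→NH4NO3 ratio 1:1 ⇒ n(NH4NO3) = 2.5135 mol.
Mass of NH4NO3 = 2.5135 × 80.052 = 201.21 g.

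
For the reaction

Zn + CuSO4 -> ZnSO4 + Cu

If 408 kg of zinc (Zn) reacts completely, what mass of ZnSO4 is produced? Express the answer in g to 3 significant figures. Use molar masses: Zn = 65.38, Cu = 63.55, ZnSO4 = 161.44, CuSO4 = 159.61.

1010000 g

Convert: 408 kg = 408000 g.
n(Zn) = 408000 g / 65.38 g/mol = 6240 mol.
From the equation the Zn:ZnSO4 mole ratio is 1:1, so n(ZnSO4) = 6240 × 1/1 = 6240 mol.
Mass of ZnSO4 = 6240 mol × 161.44 g/mol = 1.007 × 10^6 g.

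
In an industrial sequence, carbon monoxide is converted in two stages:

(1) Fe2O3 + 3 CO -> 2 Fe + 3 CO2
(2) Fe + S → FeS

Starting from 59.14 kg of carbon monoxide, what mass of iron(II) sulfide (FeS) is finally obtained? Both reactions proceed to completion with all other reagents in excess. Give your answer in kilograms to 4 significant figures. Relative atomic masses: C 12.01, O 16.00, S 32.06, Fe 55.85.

123.7 kg

M(CO) = 12.01 + 16.00 = 28.01 g/mol.
M(FeS) = 55.85 + 32.06 = 87.91 g/mol.
59.14 kg = 59140 g.
n(CO) = 59140 / 28.01 = 2111.4 mol.
Step 1 gives a 3:2 ratio of CO to Fe, so n(Fe) = 1407.6 mol.
In step 2 the Fe:FeS ratio is 1:1, so n(FeS) = 1407.6 mol.
Mass of FeS = 1407.6 × 87.91 = 123740 g = 123.7 kg.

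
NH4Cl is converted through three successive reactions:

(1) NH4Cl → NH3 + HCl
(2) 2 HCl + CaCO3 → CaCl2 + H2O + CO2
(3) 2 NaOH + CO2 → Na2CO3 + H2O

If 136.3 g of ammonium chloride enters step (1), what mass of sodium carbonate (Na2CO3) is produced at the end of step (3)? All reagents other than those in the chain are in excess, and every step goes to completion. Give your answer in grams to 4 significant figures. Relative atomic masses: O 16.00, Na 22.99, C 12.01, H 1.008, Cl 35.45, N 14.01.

M(NH4Cl) = 14.01 + 4(1.008) + 35.45 = 53.492 g/mol.
M(Na2CO3) = 2(22.99) + 12.01 + 3(16.00) = 105.99 g/mol.
n(NH4Cl) = 136.3 / 53.492 = 2.5480 mol.
Reaction (1): NH4Cl→HCl ratio 1:1 ⇒ n(HCl) = 2.5480 mol.
Reaction (2): HCl→CO2 ratio 2:1 ⇒ n(CO2) = 1.2740 mol.
Reaction (3): CO2→Na2CO3 ratio 1:1 ⇒ n(Na2CO3) = 1.2740 mol.
Mass of Na2CO3 = 1.2740 × 105.99 = 135.03 g.

135.0 g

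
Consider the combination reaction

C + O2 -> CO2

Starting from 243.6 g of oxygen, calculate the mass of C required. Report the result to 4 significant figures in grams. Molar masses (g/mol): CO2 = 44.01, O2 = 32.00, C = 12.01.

n(O2) = 243.60 g / 32.00 g/mol = 7.6125 mol.
From the equation the O2:C mole ratio is 1:1, so n(C) = 7.6125 × 1/1 = 7.6125 mol.
Mass of C = 7.6125 mol × 12.01 g/mol = 91.426 g.

91.43 g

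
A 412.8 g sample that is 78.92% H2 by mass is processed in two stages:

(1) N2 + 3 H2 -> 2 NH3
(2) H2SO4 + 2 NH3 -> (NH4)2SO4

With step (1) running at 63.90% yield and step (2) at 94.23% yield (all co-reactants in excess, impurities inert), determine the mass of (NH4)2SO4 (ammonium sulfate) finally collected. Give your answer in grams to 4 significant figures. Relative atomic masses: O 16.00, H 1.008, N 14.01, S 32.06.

4286 g

Pure H2 = 412.8 × 0.7892 = 325.78 g.
M(H2) = 2(1.008) = 2.016 g/mol.
M((NH4)2SO4) = 2(14.01) + 8(1.008) + 32.06 + 4(16.00) = 132.144 g/mol.
n(H2) = 325.78 / 2.016 = 161.60 mol.
Step 1 (H2:NH3 = 3:2): theoretical n(NH3) = 107.73 mol; at 63.90% yield, n(NH3) = 68.841 mol.
Step 2 (NH3:(NH4)2SO4 = 2:1): theoretical n((NH4)2SO4) = 34.420 mol, so theoretical mass = 34.420 × 132.144 = 4548.4 g.
At 94.23% yield, actual mass of (NH4)2SO4 = 4548.4 × 0.9423 = 4286.0 g.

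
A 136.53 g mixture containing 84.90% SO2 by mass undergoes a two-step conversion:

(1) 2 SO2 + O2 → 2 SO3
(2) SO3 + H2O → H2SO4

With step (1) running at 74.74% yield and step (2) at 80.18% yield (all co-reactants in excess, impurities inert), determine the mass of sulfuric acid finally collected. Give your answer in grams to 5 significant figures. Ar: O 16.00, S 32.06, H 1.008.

106.35 g

Pure SO2 = 136.53 × 0.8490 = 115.914 g.
M(SO2) = 32.06 + 2(16.00) = 64.06 g/mol.
M(H2SO4) = 2(1.008) + 32.06 + 4(16.00) = 98.076 g/mol.
n(SO2) = 115.914 / 64.06 = 1.80946 mol.
Step 1 (SO2:SO3 = 2:2): theoretical n(SO3) = 1.80946 mol; at 74.74% yield, n(SO3) = 1.35239 mol.
Step 2 (SO3:H2SO4 = 1:1): theoretical n(H2SO4) = 1.35239 mol, so theoretical mass = 1.35239 × 98.076 = 132.637 g.
At 80.18% yield, actual mass of H2SO4 = 132.637 × 0.8018 = 106.348 g.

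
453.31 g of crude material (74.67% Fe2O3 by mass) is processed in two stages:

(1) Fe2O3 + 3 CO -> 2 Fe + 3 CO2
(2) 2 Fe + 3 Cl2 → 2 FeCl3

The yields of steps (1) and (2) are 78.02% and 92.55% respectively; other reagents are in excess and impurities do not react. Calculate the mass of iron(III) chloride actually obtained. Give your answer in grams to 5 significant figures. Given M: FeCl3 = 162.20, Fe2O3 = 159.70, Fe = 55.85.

496.48 g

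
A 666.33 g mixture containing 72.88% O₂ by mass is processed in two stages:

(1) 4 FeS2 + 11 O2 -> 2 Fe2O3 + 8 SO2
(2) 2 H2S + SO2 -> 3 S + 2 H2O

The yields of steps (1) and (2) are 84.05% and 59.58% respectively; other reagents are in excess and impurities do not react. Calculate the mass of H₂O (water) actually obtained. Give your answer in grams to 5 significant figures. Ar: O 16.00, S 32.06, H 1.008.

199.15 g

Pure O2 = 666.33 × 0.7288 = 485.621 g.
M(O2) = 2(16.00) = 32.00 g/mol.
M(H2O) = 2(1.008) + 16.00 = 18.016 g/mol.
n(O2) = 485.621 / 32.00 = 15.1757 mol.
Step 1 (O2:SO2 = 11:8): theoretical n(SO2) = 11.0368 mol; at 84.05% yield, n(SO2) = 9.27647 mol.
Step 2 (SO2:H2O = 1:2): theoretical n(H2O) = 18.5529 mol, so theoretical mass = 18.5529 × 18.016 = 334.250 g.
At 59.58% yield, actual mass of H2O = 334.250 × 0.5958 = 199.146 g.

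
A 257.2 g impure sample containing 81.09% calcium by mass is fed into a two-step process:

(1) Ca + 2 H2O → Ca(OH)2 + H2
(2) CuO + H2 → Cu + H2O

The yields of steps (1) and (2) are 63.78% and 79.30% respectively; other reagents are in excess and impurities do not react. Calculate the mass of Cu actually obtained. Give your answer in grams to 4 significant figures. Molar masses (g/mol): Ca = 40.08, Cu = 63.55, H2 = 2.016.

Pure Ca = 257.2 × 0.8109 = 208.56 g.
n(Ca) = 208.56 / 40.08 = 5.2037 mol.
Step 1 (Ca:H2 = 1:1): theoretical n(H2) = 5.2037 mol; at 63.78% yield, n(H2) = 3.3189 mol.
Step 2 (H2:Cu = 1:1): theoretical n(Cu) = 3.3189 mol, so theoretical mass = 3.3189 × 63.55 = 210.92 g.
At 79.30% yield, actual mass of Cu = 210.92 × 0.7930 = 167.26 g.

167.3 g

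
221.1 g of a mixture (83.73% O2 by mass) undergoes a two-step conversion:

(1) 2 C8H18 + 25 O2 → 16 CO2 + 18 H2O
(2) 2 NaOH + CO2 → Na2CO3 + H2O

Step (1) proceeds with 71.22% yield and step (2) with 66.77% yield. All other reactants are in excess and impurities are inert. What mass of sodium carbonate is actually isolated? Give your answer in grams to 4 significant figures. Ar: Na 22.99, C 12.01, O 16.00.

186.6 g

Pure O2 = 221.1 × 0.8373 = 185.13 g.
M(O2) = 2(16.00) = 32.00 g/mol.
M(Na2CO3) = 2(22.99) + 12.01 + 3(16.00) = 105.99 g/mol.
n(O2) = 185.13 / 32.00 = 5.7852 mol.
Step 1 (O2:CO2 = 25:16): theoretical n(CO2) = 3.7025 mol; at 71.22% yield, n(CO2) = 2.6369 mol.
Step 2 (CO2:Na2CO3 = 1:1): theoretical n(Na2CO3) = 2.6369 mol, so theoretical mass = 2.6369 × 105.99 = 279.49 g.
At 66.77% yield, actual mass of Na2CO3 = 279.49 × 0.6677 = 186.62 g.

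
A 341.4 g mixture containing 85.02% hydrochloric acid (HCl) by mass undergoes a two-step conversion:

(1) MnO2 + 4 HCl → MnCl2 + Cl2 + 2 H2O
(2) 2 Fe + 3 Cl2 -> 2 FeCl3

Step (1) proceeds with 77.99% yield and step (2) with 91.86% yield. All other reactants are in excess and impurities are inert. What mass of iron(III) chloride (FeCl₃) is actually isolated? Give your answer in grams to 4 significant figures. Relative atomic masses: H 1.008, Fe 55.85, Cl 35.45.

154.2 g

Pure HCl = 341.4 × 0.8502 = 290.26 g.
M(HCl) = 1.008 + 35.45 = 36.458 g/mol.
M(FeCl3) = 55.85 + 3(35.45) = 162.20 g/mol.
n(HCl) = 290.26 / 36.458 = 7.9614 mol.
Step 1 (HCl:Cl2 = 4:1): theoretical n(Cl2) = 1.9904 mol; at 77.99% yield, n(Cl2) = 1.5523 mol.
Step 2 (Cl2:FeCl3 = 3:2): theoretical n(FeCl3) = 1.0349 mol, so theoretical mass = 1.0349 × 162.20 = 167.85 g.
At 91.86% yield, actual mass of FeCl3 = 167.85 × 0.9186 = 154.19 g.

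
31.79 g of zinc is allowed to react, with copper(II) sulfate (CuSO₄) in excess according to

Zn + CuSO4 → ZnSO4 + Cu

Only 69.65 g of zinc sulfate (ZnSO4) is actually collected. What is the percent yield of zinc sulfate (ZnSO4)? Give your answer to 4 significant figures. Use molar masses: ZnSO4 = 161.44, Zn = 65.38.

88.73 %

n(Zn) = 31.790 g / 65.38 g/mol = 0.48623 mol.
From the equation the Zn:ZnSO4 mole ratio is 1:1, so n(ZnSO4) = 0.48623 × 1/1 = 0.48623 mol.
Mass of ZnSO4 = 0.48623 mol × 161.44 g/mol = 78.498 g.
This is the theoretical yield. Percent yield = 69.65 g / 78.498 g × 100% = 88.729%.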